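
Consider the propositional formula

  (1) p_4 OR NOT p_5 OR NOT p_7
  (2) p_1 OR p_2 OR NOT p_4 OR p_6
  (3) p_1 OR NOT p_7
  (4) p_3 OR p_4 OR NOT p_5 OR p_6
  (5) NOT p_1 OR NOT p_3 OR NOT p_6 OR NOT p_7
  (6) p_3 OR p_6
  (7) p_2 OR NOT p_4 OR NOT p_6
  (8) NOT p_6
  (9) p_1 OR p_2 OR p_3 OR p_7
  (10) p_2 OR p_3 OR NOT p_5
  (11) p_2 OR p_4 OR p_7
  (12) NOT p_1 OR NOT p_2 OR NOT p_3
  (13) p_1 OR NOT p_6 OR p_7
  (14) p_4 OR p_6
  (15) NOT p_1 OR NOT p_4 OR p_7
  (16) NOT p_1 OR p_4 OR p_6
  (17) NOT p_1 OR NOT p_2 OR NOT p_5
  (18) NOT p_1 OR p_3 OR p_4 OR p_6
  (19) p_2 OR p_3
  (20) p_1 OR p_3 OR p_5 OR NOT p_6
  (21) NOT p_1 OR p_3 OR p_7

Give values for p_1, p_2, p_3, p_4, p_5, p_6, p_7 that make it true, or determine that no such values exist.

p_1=T, p_2=F, p_3=T, p_4=T, p_5=T, p_6=F, p_7=T

Unit clause (NOT p_6) forces p_6 = False.
In (p_4 OR p_6) only p_4 is left, so p_4 = True.
In (p_3 OR p_6) only p_3 is left, so p_3 = True.
Set p_1 = True.
  then (NOT p_1 OR NOT p_2 OR NOT p_3) forces p_2 = False.
  then (NOT p_1 OR NOT p_4 OR p_7) forces p_7 = True.
Set p_5 = True.
All clauses satisfied.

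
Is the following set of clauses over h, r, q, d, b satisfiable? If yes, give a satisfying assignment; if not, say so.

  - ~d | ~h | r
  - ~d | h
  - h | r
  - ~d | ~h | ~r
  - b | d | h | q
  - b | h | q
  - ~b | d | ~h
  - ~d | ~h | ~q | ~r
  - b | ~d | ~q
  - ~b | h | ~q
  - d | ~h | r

h = False, r = True, q = True, d = False, b = False

Set h = False.
  then (~d | h) forces d = False.
  then (h | r) forces r = True.
Set q = True.
  then (~b | h | ~q) forces b = False.
All clauses satisfied.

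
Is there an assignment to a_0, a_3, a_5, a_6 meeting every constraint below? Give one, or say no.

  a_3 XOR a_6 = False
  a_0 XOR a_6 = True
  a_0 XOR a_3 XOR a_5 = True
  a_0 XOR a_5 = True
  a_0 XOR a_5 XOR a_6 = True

a_0: True, a_3: False, a_5: False, a_6: False

a_3 XOR a_6 = F XOR F = False ✓
a_0 XOR a_6 = T XOR F = True ✓
a_0 XOR a_3 XOR a_5 = T XOR F XOR F = True ✓
a_0 XOR a_5 = T XOR F = True ✓
a_0 XOR a_5 XOR a_6 = T XOR F XOR F = True ✓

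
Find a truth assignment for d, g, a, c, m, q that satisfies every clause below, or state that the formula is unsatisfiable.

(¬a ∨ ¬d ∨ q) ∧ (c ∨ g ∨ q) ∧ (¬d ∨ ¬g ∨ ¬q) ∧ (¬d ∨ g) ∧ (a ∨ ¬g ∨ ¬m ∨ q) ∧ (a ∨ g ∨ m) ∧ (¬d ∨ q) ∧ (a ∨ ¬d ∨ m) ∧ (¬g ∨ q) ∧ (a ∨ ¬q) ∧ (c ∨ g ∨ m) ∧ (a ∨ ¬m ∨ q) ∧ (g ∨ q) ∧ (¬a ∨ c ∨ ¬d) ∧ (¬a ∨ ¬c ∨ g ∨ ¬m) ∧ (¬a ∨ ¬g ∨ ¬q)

Try d = True:
  (¬d ∨ g) forces g = True.
  (¬d ∨ ¬g ∨ ¬q) forces q = False.
  clause (¬d ∨ q) is falsified — backtrack.
So d = False.
Set g = False.
  then (g ∨ q) forces q = True.
  then (a ∨ ¬q) forces a = True.
Set c = False.
  then (c ∨ g ∨ m) forces m = True.
All clauses satisfied.

d = False, g = False, a = True, c = False, m = True, q = True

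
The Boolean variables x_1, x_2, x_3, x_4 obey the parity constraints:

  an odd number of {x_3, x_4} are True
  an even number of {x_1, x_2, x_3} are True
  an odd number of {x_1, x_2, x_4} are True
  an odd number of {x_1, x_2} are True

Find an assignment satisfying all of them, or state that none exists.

x_1: True, x_2: False, x_3: True, x_4: False

{x_3, x_4}: 1 true → odd ✓
{x_1, x_2, x_3}: 2 true → even ✓
{x_1, x_2, x_4}: 1 true → odd ✓
{x_1, x_2}: 1 true → odd ✓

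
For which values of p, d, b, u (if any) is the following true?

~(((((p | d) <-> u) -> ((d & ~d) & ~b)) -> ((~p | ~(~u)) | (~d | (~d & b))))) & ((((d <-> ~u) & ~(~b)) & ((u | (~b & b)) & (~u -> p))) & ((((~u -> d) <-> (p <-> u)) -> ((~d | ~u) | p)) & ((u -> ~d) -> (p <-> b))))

Case u = True: the conjunct ~(((((p | d) <-> u) -> ((d & ~d) & ~b)) -> ((~p | ~(~u)) | (~d | (~d & b))))) becomes ~((((p | d) -> ((d & ~d) & ~b)) -> True)) = False.
Case u = False: the formula simplifies to ~(((~((p | d)) -> ((d & ~d) & ~b)) -> (~p | (~d | (~d & b))))) & (((d & ~(~b)) & ((~b & b) & p)) & (p <-> b)).
  b = True: the conjunct ~b is False.
  b = False: the conjunct ~(~b) becomes ~(~False) = False.
Both cases fail — unsatisfiable.

The formula is unsatisfiable.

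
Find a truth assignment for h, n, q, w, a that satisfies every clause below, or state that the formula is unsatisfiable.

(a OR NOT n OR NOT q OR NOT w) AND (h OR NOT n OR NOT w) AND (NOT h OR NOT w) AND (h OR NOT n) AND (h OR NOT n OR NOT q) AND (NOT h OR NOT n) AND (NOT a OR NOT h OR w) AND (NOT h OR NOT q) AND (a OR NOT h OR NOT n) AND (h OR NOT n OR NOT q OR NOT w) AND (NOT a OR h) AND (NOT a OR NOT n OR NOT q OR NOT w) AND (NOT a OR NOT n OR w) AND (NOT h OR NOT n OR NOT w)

Set h = True.
  then (NOT h OR NOT w) forces w = False.
  then (NOT h OR NOT n) forces n = False.
  then (NOT a OR NOT h OR w) forces a = False.
  then (NOT h OR NOT q) forces q = False.
All clauses satisfied.

h: True; n: False; q: False; w: False; a: False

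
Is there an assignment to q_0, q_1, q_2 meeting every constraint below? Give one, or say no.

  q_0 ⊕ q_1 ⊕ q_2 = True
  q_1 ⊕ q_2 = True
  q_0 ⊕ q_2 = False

q_0 = False, q_1 = True, q_2 = False

q_0 ⊕ q_1 ⊕ q_2 = F ⊕ T ⊕ F = True ✓
q_1 ⊕ q_2 = T ⊕ F = True ✓
q_0 ⊕ q_2 = F ⊕ F = False ✓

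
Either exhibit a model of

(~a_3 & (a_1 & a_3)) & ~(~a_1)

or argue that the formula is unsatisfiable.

UNSATISFIABLE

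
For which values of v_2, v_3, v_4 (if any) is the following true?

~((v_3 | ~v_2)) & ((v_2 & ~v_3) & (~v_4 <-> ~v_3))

v_2 = True; v_3 = False; v_4 = False

  ~((v_3 | ~v_2)) = True
    v_3 | ~v_2 = False
      ~v_2 = False
  (v_2 & ~v_3) & (~v_4 <-> ~v_3) = True
    v_2 & ~v_3 = True
      ~v_3 = True
    ~v_4 <-> ~v_3 = True
      ~v_4 = True
      ~v_3 = True
Both conjuncts True, so the formula holds.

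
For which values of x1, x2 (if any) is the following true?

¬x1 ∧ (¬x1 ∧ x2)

x1 = False, x2 = True

  ¬x1 = True
  ¬x1 ∧ x2 = True
    ¬x1 = True
Both conjuncts True, so the formula holds.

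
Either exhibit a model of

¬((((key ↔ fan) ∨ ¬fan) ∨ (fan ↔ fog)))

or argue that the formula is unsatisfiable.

key=F; fog=F; fan=T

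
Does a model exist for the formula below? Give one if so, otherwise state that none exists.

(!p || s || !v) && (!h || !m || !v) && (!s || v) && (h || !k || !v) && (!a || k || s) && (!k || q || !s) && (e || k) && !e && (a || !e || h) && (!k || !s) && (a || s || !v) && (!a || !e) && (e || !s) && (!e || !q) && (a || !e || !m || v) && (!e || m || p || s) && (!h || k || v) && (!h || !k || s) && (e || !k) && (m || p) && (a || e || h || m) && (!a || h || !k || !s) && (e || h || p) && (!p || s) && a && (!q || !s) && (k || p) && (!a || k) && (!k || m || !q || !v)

Unsatisfiable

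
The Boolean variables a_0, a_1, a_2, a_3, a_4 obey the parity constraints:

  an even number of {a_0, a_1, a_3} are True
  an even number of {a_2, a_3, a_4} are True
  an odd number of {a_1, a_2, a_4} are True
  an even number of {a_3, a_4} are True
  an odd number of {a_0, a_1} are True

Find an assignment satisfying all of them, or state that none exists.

a_0=T, a_1=F, a_2=F, a_3=T, a_4=T

{a_0, a_1, a_3}: 2 true → even ✓
{a_2, a_3, a_4}: 2 true → even ✓
{a_1, a_2, a_4}: 1 true → odd ✓
{a_3, a_4}: 2 true → even ✓
{a_0, a_1}: 1 true → odd ✓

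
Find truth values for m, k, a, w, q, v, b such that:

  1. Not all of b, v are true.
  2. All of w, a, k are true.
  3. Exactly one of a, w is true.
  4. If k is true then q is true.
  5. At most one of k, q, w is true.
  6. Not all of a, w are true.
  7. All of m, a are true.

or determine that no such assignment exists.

Unsatisfiable — no assignment works.

Case k = True:
  (2) forces w = True.
  Constraint (5) is violated (k=T, w=T) — contradiction.
Case k = False:
  Constraint (2) is violated (k=F) — contradiction.
Both cases fail — unsatisfiable.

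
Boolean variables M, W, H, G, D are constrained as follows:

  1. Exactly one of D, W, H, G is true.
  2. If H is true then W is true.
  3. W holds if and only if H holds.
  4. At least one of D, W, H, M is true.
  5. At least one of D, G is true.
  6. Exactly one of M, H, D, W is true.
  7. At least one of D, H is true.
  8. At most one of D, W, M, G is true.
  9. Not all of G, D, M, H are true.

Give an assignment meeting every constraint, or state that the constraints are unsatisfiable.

M = False, W = False, H = False, G = False, D = True

  (1) {D, W, H, G}: 1 true — exactly one ✓
  (2) H=F ⇒ W: vacuous ✓
  (3) W=F, H=F — same ✓
  (4) {D, W, H, M}: 1 true — at least one ✓
  (5) {D, G}: 1 true — at least one ✓
  (6) {M, H, D, W}: 1 true — exactly one ✓
  (7) {D, H}: 1 true — at least one ✓
  (8) {D, W, M, G}: 1 true — at most one ✓
  (9) {G, D, M, H}: 1/4 true — not all ✓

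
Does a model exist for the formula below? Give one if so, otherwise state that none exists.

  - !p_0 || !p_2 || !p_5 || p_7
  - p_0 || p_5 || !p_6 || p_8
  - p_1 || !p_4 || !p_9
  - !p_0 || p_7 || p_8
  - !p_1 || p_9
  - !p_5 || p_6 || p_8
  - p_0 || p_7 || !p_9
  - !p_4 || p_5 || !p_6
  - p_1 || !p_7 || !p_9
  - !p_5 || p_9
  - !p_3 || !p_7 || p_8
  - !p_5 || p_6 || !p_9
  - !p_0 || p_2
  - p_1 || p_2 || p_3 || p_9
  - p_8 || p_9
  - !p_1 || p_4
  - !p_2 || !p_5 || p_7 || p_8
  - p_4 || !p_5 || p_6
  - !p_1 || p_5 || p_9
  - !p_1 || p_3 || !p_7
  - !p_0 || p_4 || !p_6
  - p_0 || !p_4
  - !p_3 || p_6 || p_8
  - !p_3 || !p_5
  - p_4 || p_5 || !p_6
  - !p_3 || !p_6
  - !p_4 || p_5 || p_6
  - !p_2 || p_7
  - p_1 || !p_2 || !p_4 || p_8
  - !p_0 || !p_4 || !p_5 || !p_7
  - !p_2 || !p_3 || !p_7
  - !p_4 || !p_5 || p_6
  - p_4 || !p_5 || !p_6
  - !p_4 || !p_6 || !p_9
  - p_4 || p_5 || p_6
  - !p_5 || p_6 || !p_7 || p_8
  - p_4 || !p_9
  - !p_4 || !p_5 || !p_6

Unsatisfiable — no assignment works.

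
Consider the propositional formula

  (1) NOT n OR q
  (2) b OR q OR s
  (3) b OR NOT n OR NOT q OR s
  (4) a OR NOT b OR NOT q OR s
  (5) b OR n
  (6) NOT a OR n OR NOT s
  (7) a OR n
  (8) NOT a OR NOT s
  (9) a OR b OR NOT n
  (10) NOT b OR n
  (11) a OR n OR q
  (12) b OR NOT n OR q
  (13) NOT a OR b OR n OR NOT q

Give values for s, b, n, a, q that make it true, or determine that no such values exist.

Set s = False.
Set b = True.
  then (NOT b OR n) forces n = True.
  then (NOT n OR q) forces q = True.
  then (a OR NOT b OR NOT q OR s) forces a = True.
All clauses satisfied.

s = False, b = True, n = True, a = True, q = True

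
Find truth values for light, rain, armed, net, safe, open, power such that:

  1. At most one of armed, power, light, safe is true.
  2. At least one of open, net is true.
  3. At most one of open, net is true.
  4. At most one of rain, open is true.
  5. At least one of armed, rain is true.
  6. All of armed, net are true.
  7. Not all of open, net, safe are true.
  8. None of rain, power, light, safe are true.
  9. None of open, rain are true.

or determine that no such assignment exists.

light=F, rain=F, armed=T, net=T, safe=F, open=F, power=F

  (1) {armed, power, light, safe}: 1 true — at most one ✓
  (2) {open, net}: 1 true — at least one ✓
  (3) {open, net}: 1 true — at most one ✓
  (4) {rain, open}: 0 true — at most one ✓
  (5) {armed, rain}: 1 true — at least one ✓
  (6) {armed, net}: all 2 true ✓
  (7) {open, net, safe}: 1/3 true — not all ✓
  (8) {rain, power, light, safe}: 0 true — none ✓
  (9) {open, rain}: 0 true — none ✓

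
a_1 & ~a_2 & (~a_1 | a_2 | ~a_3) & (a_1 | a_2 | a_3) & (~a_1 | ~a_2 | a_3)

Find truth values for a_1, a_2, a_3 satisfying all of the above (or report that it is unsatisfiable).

Unit clause (a_1) forces a_1 = True.
Unit clause (~a_2) forces a_2 = False.
In (~a_1 | a_2 | ~a_3) only ~a_3 is left, so a_3 = False.
All clauses satisfied.

a_1: True, a_2: False, a_3: False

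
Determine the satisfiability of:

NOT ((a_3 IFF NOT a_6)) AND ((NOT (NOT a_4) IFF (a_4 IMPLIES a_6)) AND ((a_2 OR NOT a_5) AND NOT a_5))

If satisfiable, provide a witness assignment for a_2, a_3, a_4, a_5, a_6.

a_2 = True, a_3 = True, a_4 = True, a_5 = False, a_6 = True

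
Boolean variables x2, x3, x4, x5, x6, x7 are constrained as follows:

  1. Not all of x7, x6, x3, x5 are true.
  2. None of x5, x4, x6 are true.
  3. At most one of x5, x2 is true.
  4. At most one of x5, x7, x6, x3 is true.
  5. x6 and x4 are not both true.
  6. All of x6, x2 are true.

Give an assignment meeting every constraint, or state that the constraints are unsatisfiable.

UNSATISFIABLE

Case x6 = True:
  Constraint (2) is violated (x6=T) — contradiction.
Case x6 = False:
  Constraint (6) is violated (x6=F) — contradiction.
Both cases fail — unsatisfiable.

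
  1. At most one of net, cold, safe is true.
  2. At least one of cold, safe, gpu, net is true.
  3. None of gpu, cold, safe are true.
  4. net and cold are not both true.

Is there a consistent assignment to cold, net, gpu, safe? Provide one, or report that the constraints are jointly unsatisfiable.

cold = False, net = True, gpu = False, safe = False

  (1) {net, cold, safe}: 1 true — at most one ✓
  (2) {cold, safe, gpu, net}: 1 true — at least one ✓
  (3) {gpu, cold, safe}: 0 true — none ✓
  (4) net=T, cold=F — not both ✓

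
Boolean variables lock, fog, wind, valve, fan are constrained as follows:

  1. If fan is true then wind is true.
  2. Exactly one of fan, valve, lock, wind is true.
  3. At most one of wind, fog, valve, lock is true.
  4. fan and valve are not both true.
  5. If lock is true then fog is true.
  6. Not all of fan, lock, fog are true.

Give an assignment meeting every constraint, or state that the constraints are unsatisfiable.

lock = False, fog = False, wind = False, valve = True, fan = False

  (1) fan=F ⇒ wind: vacuous ✓
  (2) {fan, valve, lock, wind}: 1 true — exactly one ✓
  (3) {wind, fog, valve, lock}: 1 true — at most one ✓
  (4) fan=F, valve=T — not both ✓
  (5) lock=F ⇒ fog: vacuous ✓
  (6) {fan, lock, fog}: 0/3 true — not all ✓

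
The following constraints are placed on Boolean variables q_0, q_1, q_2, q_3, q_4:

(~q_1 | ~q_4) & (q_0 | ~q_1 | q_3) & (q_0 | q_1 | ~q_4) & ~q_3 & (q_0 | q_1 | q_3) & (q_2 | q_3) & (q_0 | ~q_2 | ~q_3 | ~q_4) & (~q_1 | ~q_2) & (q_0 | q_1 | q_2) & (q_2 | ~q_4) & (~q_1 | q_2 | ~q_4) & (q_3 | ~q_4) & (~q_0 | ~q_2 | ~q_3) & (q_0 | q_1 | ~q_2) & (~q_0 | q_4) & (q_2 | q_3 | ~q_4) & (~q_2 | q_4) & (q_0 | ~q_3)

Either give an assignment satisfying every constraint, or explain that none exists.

Case q_3 = True:
  Clause (~q_3) is falsified — contradiction.
Case q_3 = False:
  (q_2 | q_3) forces q_2 = True.
  (~q_1 | ~q_2) forces q_1 = False.
  (q_0 | q_1 | q_3) forces q_0 = True.
  (q_3 | ~q_4) forces q_4 = False.
  Clause (~q_0 | q_4) is falsified — contradiction.
Both cases fail, so the formula is unsatisfiable.

Unsatisfiable — no assignment works.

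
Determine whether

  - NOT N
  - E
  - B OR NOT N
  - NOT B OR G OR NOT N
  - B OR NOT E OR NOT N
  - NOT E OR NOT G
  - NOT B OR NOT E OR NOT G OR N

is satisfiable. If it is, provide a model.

Unit clause (NOT N) forces N = False.
Unit clause (E) forces E = True.
In (NOT E OR NOT G) only NOT G is left, so G = False.
Set B = False.
Check each clause:
  (NOT N): NOT N holds.
  (E): E holds.
  (B OR NOT N): NOT N holds.
  (NOT B OR G OR NOT N): NOT B holds.
  (B OR NOT E OR NOT N): NOT N holds.
  (NOT E OR NOT G): NOT G holds.
  (NOT B OR NOT E OR NOT G OR N): NOT B holds.
All clauses satisfied.

B=F, N=F, G=F, E=T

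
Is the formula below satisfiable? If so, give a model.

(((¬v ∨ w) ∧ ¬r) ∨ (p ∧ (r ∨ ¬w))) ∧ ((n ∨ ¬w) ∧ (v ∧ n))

n: True; p: False; v: True; r: False; w: True

  ((¬v ∨ w) ∧ ¬r) ∨ (p ∧ (r ∨ ¬w)) = True
    (¬v ∨ w) ∧ ¬r = True
      ¬v ∨ w = True
        ¬v = False
      ¬r = True
    p ∧ (r ∨ ¬w) = False
      r ∨ ¬w = False
        ¬w = False
  (n ∨ ¬w) ∧ (v ∧ n) = True
    n ∨ ¬w = True
      ¬w = False
    v ∧ n = True
Both conjuncts True, so the formula holds.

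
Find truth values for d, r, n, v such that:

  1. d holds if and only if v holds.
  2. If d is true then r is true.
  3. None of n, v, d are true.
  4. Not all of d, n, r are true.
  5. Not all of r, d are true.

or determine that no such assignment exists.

d: False; r: True; n: False; v: False

  (1) d=F, v=F — same ✓
  (2) d=F ⇒ r: vacuous ✓
  (3) {n, v, d}: 0 true — none ✓
  (4) {d, n, r}: 1/3 true — not all ✓
  (5) {r, d}: 1/2 true — not all ✓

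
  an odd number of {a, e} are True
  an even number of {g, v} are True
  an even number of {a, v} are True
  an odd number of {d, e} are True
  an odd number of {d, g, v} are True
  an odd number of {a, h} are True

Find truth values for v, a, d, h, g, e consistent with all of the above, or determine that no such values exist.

v = True, a = True, d = True, h = False, g = True, e = False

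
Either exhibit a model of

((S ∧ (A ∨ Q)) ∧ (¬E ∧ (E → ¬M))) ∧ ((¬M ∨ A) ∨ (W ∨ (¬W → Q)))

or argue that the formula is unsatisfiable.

E = False, M = False, W = False, A = True, Q = False, S = True

  (S ∧ (A ∨ Q)) ∧ (¬E ∧ (E → ¬M)) = True
    S ∧ (A ∨ Q) = True
      A ∨ Q = True
    ¬E ∧ (E → ¬M) = True
      ¬E = True
      E → ¬M = True
        ¬M = True
  (¬M ∨ A) ∨ (W ∨ (¬W → Q)) = True
    ¬M ∨ A = True
      ¬M = True
    W ∨ (¬W → Q) = False
      ¬W → Q = False
        ¬W = True
Both conjuncts True, so the formula holds.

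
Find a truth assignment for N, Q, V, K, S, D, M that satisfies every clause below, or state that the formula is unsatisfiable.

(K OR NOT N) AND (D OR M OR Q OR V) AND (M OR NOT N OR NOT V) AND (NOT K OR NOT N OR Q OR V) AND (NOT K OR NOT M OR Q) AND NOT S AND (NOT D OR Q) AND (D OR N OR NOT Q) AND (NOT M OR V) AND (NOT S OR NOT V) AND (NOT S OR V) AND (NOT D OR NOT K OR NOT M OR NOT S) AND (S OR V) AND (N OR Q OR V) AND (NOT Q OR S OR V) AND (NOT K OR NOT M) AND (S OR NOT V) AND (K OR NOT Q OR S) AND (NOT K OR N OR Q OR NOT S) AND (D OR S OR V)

Case S = True:
  Clause (NOT S) is falsified — contradiction.
Case S = False:
  (S OR V) forces V = True.
  Clause (S OR NOT V) is falsified — contradiction.
Both cases fail, so the formula is unsatisfiable.

UNSATISFIABLE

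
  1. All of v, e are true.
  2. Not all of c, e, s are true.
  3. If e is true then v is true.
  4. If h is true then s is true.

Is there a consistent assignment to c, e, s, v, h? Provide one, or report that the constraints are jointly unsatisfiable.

c=F; e=T; s=T; v=T; h=T

  (1) {v, e}: all 2 true ✓
  (2) {c, e, s}: 2/3 true — not all ✓
  (3) e=T ⇒ v: T ✓
  (4) h=T ⇒ s: T ✓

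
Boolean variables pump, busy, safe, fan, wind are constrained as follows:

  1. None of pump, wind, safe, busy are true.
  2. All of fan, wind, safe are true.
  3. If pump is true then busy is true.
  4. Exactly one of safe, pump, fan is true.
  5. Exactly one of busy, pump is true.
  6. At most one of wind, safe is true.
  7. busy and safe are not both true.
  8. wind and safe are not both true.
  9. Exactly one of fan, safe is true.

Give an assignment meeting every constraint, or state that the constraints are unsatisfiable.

No satisfying assignment exists.

Case safe = True:
  Constraint (1) is violated (safe=T) — contradiction.
Case safe = False:
  Constraint (2) is violated (safe=F) — contradiction.
Both cases fail — unsatisfiable.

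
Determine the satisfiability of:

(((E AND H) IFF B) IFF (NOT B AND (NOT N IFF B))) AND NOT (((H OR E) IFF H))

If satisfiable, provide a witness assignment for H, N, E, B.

H: False, N: False, E: True, B: True

  ((E AND H) IFF B) IFF (NOT B AND (NOT N IFF B)) = True
    (E AND H) IFF B = False
      E AND H = False
    NOT B AND (NOT N IFF B) = False
      NOT B = False
      NOT N IFF B = True
        NOT N = True
  NOT (((H OR E) IFF H)) = True
    (H OR E) IFF H = False
      H OR E = True
Both conjuncts True, so the formula holds.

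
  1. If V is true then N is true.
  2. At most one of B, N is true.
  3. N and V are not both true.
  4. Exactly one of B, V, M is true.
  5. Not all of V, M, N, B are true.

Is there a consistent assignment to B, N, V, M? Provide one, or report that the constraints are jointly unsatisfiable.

B: False; N: False; V: False; M: True

  (1) V=F ⇒ N: vacuous ✓
  (2) {B, N}: 0 true — at most one ✓
  (3) N=F, V=F — not both ✓
  (4) {B, V, M}: 1 true — exactly one ✓
  (5) {V, M, N, B}: 1/4 true — not all ✓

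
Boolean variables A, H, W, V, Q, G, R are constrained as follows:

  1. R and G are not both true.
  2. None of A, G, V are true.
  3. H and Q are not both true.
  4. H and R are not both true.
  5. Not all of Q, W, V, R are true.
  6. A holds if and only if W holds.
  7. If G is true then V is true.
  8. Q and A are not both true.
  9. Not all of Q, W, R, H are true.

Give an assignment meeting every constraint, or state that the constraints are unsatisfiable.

A = False, H = False, W = False, V = False, Q = False, G = False, R = True

  (1) R=T, G=F — not both ✓
  (2) {A, G, V}: 0 true — none ✓
  (3) H=F, Q=F — not both ✓
  (4) H=F, R=T — not both ✓
  (5) {Q, W, V, R}: 1/4 true — not all ✓
  (6) A=F, W=F — same ✓
  (7) G=F ⇒ V: vacuous ✓
  (8) Q=F, A=F — not both ✓
  (9) {Q, W, R, H}: 1/4 true — not all ✓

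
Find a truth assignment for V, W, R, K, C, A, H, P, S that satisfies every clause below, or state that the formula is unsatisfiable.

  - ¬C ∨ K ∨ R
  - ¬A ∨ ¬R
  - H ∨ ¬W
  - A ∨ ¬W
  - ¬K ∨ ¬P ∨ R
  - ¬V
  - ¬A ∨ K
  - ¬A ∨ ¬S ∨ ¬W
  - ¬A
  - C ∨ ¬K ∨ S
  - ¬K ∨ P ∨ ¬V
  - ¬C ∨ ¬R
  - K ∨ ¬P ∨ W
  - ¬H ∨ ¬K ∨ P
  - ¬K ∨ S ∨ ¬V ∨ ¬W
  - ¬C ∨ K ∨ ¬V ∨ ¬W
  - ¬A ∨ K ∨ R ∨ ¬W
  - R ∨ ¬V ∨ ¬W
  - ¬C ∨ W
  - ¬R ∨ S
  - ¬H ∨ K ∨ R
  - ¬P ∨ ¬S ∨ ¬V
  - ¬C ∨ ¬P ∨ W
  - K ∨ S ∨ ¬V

V=F; W=F; R=T; K=F; C=F; A=F; H=F; P=F; S=T

Unit clause (¬V) forces V = False.
Unit clause (¬A) forces A = False.
In (A ∨ ¬W) only ¬W is left, so W = False.
In (¬C ∨ W) only ¬C is left, so C = False.
Set R = True.
  then (¬R ∨ S) forces S = True.
Set K = False.
  then (K ∨ ¬P ∨ W) forces P = False.
Set H = False.
All clauses satisfied.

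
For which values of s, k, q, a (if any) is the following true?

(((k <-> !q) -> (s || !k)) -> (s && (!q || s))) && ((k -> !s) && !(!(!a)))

s = True; k = False; q = True; a = False

  ((k <-> !q) -> (s || !k)) -> (s && (!q || s)) = True
    (k <-> !q) -> (s || !k) = True
      k <-> !q = True
        !q = False
      s || !k = True
        !k = True
    s && (!q || s) = True
      !q || s = True
        !q = False
  (k -> !s) && !(!(!a)) = True
    k -> !s = True
      !s = False
    !(!(!a)) = True
      !(!a) = False
        !a = True
Both conjuncts True, so the formula holds.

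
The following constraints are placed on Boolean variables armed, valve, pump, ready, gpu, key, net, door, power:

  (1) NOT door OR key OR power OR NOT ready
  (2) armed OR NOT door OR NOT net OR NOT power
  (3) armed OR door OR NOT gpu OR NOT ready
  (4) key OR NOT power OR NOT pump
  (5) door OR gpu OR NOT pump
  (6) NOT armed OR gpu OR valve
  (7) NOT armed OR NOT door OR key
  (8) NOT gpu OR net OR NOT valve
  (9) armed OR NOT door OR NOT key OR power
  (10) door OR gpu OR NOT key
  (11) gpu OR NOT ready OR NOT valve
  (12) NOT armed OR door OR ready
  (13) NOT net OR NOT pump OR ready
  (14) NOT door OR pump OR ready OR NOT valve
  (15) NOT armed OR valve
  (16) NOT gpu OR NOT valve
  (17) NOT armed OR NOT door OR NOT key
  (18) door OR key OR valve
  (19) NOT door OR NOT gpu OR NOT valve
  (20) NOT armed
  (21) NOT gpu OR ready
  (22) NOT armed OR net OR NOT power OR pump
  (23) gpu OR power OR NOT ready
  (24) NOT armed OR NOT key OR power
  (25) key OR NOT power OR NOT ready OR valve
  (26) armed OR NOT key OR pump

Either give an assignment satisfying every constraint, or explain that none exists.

armed = False; valve = True; pump = False; ready = False; gpu = False; key = False; net = True; door = False; power = False

Unit clause (NOT armed) forces armed = False.
Set valve = True.
  then (NOT gpu OR NOT valve) forces gpu = False.
  then (gpu OR NOT ready OR NOT valve) forces ready = False.
Set pump = False.
  then (NOT door OR pump OR ready OR NOT valve) forces door = False.
  then (armed OR NOT key OR pump) forces key = False.
Set net = True.
Set power = False.
All clauses satisfied.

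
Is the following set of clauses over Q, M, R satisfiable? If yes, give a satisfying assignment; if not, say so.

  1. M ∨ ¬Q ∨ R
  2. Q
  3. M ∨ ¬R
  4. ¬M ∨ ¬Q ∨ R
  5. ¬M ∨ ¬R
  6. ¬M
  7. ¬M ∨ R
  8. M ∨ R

Case Q = True:
  (¬M) forces M = False.
  (M ∨ ¬Q ∨ R) forces R = True.
  Clause (M ∨ ¬R) is falsified — contradiction.
Case Q = False:
  Clause (Q) is falsified — contradiction.
Both cases fail, so the formula is unsatisfiable.

Unsatisfiable — no assignment works.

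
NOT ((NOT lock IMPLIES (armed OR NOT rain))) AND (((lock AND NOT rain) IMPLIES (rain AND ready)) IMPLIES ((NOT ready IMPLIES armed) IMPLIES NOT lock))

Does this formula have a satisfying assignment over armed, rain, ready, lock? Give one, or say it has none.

armed = False, rain = True, ready = False, lock = False

  NOT ((NOT lock IMPLIES (armed OR NOT rain))) = True
    NOT lock IMPLIES (armed OR NOT rain) = False
      NOT lock = True
      armed OR NOT rain = False
        NOT rain = False
  ((lock AND NOT rain) IMPLIES (rain AND ready)) IMPLIES ((NOT ready IMPLIES armed) IMPLIES NOT lock) = True
    (lock AND NOT rain) IMPLIES (rain AND ready) = True
      lock AND NOT rain = False
        NOT rain = False
      rain AND ready = False
    (NOT ready IMPLIES armed) IMPLIES NOT lock = True
      NOT ready IMPLIES armed = False
        NOT ready = True
      NOT lock = True
Both conjuncts True, so the formula holds.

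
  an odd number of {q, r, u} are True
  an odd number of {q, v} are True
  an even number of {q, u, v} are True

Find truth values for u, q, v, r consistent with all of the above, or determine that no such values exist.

u=T, q=T, v=F, r=T

{q, r, u}: 3 true → odd ✓
{q, v}: 1 true → odd ✓
{q, u, v}: 2 true → even ✓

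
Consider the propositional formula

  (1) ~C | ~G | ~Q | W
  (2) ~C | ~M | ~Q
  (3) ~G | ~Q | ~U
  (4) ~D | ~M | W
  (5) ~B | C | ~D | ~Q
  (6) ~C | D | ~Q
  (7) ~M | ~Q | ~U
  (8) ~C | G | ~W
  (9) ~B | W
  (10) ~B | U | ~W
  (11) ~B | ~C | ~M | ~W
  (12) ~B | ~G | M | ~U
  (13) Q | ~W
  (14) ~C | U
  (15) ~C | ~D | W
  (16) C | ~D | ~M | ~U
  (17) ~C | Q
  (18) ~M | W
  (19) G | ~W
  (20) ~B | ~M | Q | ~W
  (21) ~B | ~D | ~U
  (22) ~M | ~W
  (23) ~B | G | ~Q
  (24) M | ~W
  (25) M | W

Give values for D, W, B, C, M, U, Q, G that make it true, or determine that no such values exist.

No satisfying assignment exists.

Case M = True:
  (~M | W) forces W = True.
  Clause (~M | ~W) is falsified — contradiction.
Case M = False:
  (M | ~W) forces W = False.
  Clause (M | W) is falsified — contradiction.
Both cases fail, so the formula is unsatisfiable.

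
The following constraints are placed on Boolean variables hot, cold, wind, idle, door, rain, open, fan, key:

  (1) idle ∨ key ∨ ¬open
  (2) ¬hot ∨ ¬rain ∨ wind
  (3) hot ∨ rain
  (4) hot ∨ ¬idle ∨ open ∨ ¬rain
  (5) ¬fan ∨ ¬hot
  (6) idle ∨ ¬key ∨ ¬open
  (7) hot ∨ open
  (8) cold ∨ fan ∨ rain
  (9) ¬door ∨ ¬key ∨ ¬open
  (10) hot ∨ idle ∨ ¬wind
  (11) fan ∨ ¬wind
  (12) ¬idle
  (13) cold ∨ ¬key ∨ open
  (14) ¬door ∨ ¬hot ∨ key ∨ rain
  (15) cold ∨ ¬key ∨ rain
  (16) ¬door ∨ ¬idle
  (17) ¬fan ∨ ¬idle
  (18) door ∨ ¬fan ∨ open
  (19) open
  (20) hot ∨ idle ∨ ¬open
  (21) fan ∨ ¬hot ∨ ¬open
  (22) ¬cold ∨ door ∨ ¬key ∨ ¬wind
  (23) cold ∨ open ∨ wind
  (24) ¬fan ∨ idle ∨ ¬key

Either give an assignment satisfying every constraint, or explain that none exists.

Unsatisfiable — no assignment works.

Case idle = True:
  Clause (¬idle) is falsified — contradiction.
Case idle = False:
  (open) forces open = True.
  (idle ∨ key ∨ ¬open) forces key = True.
  Clause (idle ∨ ¬key ∨ ¬open) is falsified — contradiction.
Both cases fail, so the formula is unsatisfiable.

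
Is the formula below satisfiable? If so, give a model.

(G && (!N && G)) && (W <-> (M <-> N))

W = True; M = False; N = False; G = True

  G && (!N && G) = True
    !N && G = True
      !N = True
  W <-> (M <-> N) = True
    M <-> N = True
Both conjuncts True, so the formula holds.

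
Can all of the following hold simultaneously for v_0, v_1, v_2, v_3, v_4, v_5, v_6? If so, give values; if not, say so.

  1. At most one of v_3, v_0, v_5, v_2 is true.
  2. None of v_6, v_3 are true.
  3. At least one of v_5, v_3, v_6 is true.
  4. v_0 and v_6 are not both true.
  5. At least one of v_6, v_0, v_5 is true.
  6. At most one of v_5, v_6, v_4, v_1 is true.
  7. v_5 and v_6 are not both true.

v_0=F, v_1=F, v_2=F, v_3=F, v_4=F, v_5=T, v_6=F

  (1) {v_3, v_0, v_5, v_2}: 1 true — at most one ✓
  (2) {v_6, v_3}: 0 true — none ✓
  (3) {v_5, v_3, v_6}: 1 true — at least one ✓
  (4) v_0=F, v_6=F — not both ✓
  (5) {v_6, v_0, v_5}: 1 true — at least one ✓
  (6) {v_5, v_6, v_4, v_1}: 1 true — at most one ✓
  (7) v_5=T, v_6=F — not both ✓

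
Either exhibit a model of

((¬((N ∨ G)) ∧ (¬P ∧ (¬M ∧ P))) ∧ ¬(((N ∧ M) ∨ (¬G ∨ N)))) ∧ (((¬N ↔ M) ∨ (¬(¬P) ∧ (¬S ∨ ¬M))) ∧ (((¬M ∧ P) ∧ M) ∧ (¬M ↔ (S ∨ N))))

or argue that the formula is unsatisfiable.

Unsatisfiable

Case G = True: the conjunct ¬((N ∨ G)) becomes ¬((N ∨ True)) = False.
Case G = False: the conjunct ¬(((N ∧ M) ∨ (¬G ∨ N))) becomes ¬(((N ∧ M) ∨ True)) = False.
Both cases fail — unsatisfiable.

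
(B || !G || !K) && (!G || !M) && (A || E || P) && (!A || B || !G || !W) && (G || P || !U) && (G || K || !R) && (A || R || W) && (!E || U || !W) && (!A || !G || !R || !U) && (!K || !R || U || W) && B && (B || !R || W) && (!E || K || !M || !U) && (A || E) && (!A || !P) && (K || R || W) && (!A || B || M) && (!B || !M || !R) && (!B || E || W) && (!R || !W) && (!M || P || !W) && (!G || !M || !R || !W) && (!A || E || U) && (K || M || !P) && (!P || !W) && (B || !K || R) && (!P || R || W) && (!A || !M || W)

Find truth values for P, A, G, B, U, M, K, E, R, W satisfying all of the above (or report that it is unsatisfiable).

Unit clause (B) forces B = True.
Set P = False.
Set A = False.
  then (A || E || P) forces E = True.
Set G = True.
  then (!G || !M) forces M = False.
Set U = False.
  then (!E || U || !W) forces W = False.
  then (A || R || W) forces R = True.
  then (!K || !R || U || W) forces K = False.
All clauses satisfied.

P: False, A: False, G: True, B: True, U: False, M: False, K: False, E: True, R: True, W: False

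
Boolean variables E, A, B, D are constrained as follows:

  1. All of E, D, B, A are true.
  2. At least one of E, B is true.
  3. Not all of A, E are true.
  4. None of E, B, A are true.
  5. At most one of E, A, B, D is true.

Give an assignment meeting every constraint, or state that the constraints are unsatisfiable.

The formula is unsatisfiable.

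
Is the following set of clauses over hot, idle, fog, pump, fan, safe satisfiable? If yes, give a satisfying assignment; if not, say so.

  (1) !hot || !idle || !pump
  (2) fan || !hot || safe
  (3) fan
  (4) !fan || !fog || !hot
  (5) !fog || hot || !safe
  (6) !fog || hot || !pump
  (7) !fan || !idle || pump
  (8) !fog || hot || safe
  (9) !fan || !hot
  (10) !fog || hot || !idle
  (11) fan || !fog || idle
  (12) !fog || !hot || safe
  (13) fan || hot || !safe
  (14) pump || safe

Unit clause (fan) forces fan = True.
In (!fan || !hot) only !hot is left, so hot = False.
Set idle = False.
Try fog = True:
  (!fog || hot || !safe) forces safe = False.
  clause (!fog || hot || safe) is falsified — backtrack.
So fog = False.
Set pump = False.
  then (pump || safe) forces safe = True.
All clauses satisfied.

hot: False, idle: False, fog: False, pump: False, fan: True, safe: True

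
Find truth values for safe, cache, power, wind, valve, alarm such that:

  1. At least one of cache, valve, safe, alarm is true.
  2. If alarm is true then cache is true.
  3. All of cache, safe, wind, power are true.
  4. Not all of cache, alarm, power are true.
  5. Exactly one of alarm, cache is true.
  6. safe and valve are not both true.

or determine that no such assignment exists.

safe = True, cache = True, power = True, wind = True, valve = False, alarm = False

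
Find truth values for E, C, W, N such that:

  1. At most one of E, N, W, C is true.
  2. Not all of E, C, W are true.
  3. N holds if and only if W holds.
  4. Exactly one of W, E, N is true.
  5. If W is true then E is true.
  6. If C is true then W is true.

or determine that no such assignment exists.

E = True; C = False; W = False; N = False

  (1) {E, N, W, C}: 1 true — at most one ✓
  (2) {E, C, W}: 1/3 true — not all ✓
  (3) N=F, W=F — same ✓
  (4) {W, E, N}: 1 true — exactly one ✓
  (5) W=F ⇒ E: vacuous ✓
  (6) C=F ⇒ W: vacuous ✓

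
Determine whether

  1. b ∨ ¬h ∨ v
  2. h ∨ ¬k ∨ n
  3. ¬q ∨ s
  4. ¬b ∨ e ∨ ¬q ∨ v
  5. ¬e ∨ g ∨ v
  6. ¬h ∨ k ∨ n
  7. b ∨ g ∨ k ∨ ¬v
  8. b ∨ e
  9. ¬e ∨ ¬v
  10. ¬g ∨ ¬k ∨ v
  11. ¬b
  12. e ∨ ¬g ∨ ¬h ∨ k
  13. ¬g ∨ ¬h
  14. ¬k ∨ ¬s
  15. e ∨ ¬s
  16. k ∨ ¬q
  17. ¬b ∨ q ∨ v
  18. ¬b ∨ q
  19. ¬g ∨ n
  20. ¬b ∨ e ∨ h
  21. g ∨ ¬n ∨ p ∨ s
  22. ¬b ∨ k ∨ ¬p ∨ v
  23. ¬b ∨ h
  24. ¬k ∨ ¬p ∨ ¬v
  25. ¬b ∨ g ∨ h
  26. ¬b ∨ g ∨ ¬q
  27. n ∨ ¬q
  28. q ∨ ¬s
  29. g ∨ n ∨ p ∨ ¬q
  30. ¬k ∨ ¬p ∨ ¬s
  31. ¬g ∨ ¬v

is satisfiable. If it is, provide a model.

h = False, g = True, k = False, p = False, s = False, e = True, v = False, b = False, q = False, n = True

Unit clause (¬b) forces b = False.
In (b ∨ e) only e is left, so e = True.
In (¬e ∨ ¬v) only ¬v is left, so v = False.
In (b ∨ ¬h ∨ v) only ¬h is left, so h = False.
In (¬e ∨ g ∨ v) only g is left, so g = True.
In (¬g ∨ ¬k ∨ v) only ¬k is left, so k = False.
In (k ∨ ¬q) only ¬q is left, so q = False.
In (¬g ∨ n) only n is left, so n = True.
In (q ∨ ¬s) only ¬s is left, so s = False.
Set p = False.
All clauses satisfied.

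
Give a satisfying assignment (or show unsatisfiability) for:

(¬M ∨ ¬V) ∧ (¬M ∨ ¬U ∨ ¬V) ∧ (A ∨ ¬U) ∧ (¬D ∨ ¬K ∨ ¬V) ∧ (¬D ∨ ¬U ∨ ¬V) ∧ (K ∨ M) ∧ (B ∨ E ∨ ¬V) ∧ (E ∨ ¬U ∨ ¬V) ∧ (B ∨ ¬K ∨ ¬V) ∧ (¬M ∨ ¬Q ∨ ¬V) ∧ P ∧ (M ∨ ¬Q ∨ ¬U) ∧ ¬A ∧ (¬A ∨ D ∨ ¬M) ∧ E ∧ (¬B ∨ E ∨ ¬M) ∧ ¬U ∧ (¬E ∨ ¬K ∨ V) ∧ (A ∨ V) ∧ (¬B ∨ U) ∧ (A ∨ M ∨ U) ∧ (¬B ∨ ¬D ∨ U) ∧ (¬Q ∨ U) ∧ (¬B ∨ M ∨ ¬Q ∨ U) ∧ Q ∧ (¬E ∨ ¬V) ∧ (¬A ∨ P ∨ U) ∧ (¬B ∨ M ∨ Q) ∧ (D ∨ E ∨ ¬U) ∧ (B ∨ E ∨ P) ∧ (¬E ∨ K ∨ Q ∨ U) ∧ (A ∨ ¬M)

No satisfying assignment exists.

Case Q = True:
  (P) forces P = True.
  (¬A) forces A = False.
  (A ∨ ¬U) forces U = False.
  Clause (¬Q ∨ U) is falsified — contradiction.
Case Q = False:
  Clause (Q) is falsified — contradiction.
Both cases fail, so the formula is unsatisfiable.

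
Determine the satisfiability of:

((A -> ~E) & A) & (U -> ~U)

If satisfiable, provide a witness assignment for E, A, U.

E = False, A = True, U = False

  (A -> ~E) & A = True
    A -> ~E = True
      ~E = True
  U -> ~U = True
    ~U = True
Both conjuncts True, so the formula holds.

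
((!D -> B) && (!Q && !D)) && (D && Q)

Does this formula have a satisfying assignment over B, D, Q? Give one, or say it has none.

Case D = True: the conjunct !D is False.
Case D = False: the conjunct D is False.
Both cases fail — unsatisfiable.

Unsatisfiable — no assignment works.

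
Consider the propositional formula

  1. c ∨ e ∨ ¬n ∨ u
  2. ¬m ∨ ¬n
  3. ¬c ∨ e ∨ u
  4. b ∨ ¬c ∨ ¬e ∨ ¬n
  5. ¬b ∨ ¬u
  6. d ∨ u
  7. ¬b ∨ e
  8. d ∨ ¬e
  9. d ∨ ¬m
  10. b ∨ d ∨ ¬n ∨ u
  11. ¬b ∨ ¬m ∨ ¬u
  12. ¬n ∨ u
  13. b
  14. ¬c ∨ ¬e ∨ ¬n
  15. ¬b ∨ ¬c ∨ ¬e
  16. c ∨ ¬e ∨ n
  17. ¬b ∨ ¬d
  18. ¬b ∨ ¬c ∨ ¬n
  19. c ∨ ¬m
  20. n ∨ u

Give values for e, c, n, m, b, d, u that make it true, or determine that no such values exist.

Unsatisfiable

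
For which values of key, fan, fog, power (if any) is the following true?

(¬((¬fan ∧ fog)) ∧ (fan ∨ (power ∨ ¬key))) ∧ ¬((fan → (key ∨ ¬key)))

The conjunct ¬((fan → (key ∨ ¬key))) is unsatisfiable on its own:
  key=F, fan=F: evaluates to False.
  key=F, fan=T: evaluates to False.
  key=T, fan=F: evaluates to False.
  key=T, fan=T: evaluates to False.
So the whole conjunction is unsatisfiable.

No satisfying assignment exists.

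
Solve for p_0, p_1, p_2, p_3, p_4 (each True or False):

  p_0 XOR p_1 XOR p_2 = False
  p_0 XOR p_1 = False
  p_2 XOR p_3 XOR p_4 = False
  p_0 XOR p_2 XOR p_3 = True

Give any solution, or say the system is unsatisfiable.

p_0 = True, p_1 = True, p_2 = False, p_3 = False, p_4 = False

p_0 XOR p_1 XOR p_2 = T XOR T XOR F = False ✓
p_0 XOR p_1 = T XOR T = False ✓
p_2 XOR p_3 XOR p_4 = F XOR F XOR F = False ✓
p_0 XOR p_2 XOR p_3 = T XOR F XOR F = True ✓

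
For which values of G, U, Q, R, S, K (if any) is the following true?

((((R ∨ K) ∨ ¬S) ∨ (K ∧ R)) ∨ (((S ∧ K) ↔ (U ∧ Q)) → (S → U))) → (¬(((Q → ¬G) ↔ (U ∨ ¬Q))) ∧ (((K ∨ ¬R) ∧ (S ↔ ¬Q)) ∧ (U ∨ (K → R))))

G = False; U = False; Q = False; R = False; S = True; K = False

  ((((R ∨ K) ∨ ¬S) ∨ (K ∧ R)) ∨ (((S ∧ K) ↔ (U ∧ Q)) → (S → U))) → (¬(((Q → ¬G) ↔ (U ∨ ¬Q))) ∧ (((K ∨ ¬R) ∧ (S ↔ ¬Q)) ∧ (U ∨ (K → R)))) = True
    (((R ∨ K) ∨ ¬S) ∨ (K ∧ R)) ∨ (((S ∧ K) ↔ (U ∧ Q)) → (S → U)) = False
      ((R ∨ K) ∨ ¬S) ∨ (K ∧ R) = False
        (R ∨ K) ∨ ¬S = False
          R ∨ K = False
          ¬S = False
        K ∧ R = False
      ((S ∧ K) ↔ (U ∧ Q)) → (S → U) = False
        (S ∧ K) ↔ (U ∧ Q) = True
          S ∧ K = False
          U ∧ Q = False
        S → U = False
    ¬(((Q → ¬G) ↔ (U ∨ ¬Q))) ∧ (((K ∨ ¬R) ∧ (S ↔ ¬Q)) ∧ (U ∨ (K → R))) = False
      ¬(((Q → ¬G) ↔ (U ∨ ¬Q))) = False
        (Q → ¬G) ↔ (U ∨ ¬Q) = True
          Q → ¬G = True
            ¬G = True
          U ∨ ¬Q = True
            ¬Q = True
      ((K ∨ ¬R) ∧ (S ↔ ¬Q)) ∧ (U ∨ (K → R)) = True
        (K ∨ ¬R) ∧ (S ↔ ¬Q) = True
          K ∨ ¬R = True
            ¬R = True
          S ↔ ¬Q = True
            ¬Q = True
        U ∨ (K → R) = True
          K → R = True
The formula evaluates to True.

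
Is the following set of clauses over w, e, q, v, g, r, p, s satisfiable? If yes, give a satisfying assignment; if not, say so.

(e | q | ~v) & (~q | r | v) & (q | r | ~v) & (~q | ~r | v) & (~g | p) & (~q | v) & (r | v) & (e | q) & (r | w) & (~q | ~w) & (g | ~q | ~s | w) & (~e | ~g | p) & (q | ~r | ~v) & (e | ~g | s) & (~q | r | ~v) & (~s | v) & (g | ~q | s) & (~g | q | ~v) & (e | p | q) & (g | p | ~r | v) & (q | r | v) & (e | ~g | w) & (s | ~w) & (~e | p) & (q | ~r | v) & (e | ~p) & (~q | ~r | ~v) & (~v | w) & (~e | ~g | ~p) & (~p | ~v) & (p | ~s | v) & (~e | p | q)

Unsatisfiable

Case v = True:
  (~v | w) forces w = True.
  (~q | ~w) forces q = False.
  (e | q | ~v) forces e = True.
  (q | r | ~v) forces r = True.
  Clause (q | ~r | ~v) is falsified — contradiction.
Case v = False:
  (~q | v) forces q = False.
  (r | v) forces r = True.
  Clause (q | ~r | v) is falsified — contradiction.
Both cases fail, so the formula is unsatisfiable.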